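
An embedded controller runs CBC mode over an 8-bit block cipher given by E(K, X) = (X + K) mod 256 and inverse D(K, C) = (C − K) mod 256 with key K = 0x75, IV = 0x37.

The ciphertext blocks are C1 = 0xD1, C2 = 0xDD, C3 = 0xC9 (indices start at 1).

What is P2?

P2 = 0xB9

CBC decryption: P_i = D(K, C_i) ⊕ C_{i−1}, with C_{0} = IV.
P2: D(K, 0xDD) = 0x68; 0x68 ⊕ 0xD1 = 0xB9.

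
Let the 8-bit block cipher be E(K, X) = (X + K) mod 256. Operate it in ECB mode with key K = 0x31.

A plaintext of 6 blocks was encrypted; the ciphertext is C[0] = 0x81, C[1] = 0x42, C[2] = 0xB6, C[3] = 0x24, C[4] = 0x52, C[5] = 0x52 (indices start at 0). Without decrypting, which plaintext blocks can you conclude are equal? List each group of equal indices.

ECB encrypts each block independently with the same key, so equal ciphertext blocks imply equal plaintext blocks.
C[4] = C[5] = 0x52, so P[4] = P[5].

P[4] = P[5]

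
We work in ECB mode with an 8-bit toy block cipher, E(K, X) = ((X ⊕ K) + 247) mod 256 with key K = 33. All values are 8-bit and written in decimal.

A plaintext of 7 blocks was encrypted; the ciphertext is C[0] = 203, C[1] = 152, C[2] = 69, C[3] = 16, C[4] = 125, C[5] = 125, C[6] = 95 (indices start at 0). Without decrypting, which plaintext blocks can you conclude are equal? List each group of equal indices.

P[4] = P[5]

ECB encrypts each block independently with the same key, so equal ciphertext blocks imply equal plaintext blocks.
C[4] = C[5] = 125, so P[4] = P[5].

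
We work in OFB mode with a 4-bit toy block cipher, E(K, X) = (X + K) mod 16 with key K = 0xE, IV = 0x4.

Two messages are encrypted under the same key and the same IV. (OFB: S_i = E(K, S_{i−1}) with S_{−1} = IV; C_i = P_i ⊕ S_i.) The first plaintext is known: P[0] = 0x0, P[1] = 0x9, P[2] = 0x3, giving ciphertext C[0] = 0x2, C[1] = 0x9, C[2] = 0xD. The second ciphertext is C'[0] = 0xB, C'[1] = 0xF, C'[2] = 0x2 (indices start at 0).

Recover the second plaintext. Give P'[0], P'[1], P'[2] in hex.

In OFB with a reused IV, both messages share the same keystream S_i, so C_i ⊕ C'_i = P_i ⊕ P'_i and thus P'_i = P_i ⊕ C_i ⊕ C'_i.
P'[0]: 0x0 ⊕ 0x2 ⊕ 0xB = 0x9.
P'[1]: 0x9 ⊕ 0x9 ⊕ 0xF = 0xF.
P'[2]: 0x3 ⊕ 0xD ⊕ 0x2 = 0xC.

P'[0] = 0x9, P'[1] = 0xF, P'[2] = 0xC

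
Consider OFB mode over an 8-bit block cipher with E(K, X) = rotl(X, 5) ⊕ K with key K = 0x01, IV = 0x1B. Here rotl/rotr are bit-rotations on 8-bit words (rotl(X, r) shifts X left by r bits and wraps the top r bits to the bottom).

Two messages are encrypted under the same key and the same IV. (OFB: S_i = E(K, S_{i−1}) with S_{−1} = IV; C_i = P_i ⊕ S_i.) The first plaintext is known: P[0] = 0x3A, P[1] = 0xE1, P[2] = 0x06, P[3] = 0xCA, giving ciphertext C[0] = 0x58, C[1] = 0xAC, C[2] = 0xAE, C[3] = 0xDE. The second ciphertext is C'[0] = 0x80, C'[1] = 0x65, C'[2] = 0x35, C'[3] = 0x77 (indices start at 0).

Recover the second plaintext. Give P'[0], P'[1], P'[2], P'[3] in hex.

P'[0] = 0xE2, P'[1] = 0x28, P'[2] = 0x9D, P'[3] = 0x63

In OFB with a reused IV, both messages share the same keystream S_i, so C_i ⊕ C'_i = P_i ⊕ P'_i and thus P'_i = P_i ⊕ C_i ⊕ C'_i.
P'[0]: 0x3A ⊕ 0x58 ⊕ 0x80 = 0xE2.
P'[1]: 0xE1 ⊕ 0xAC ⊕ 0x65 = 0x28.
P'[2]: 0x06 ⊕ 0xAE ⊕ 0x35 = 0x9D.
P'[3]: 0xCA ⊕ 0xDE ⊕ 0x77 = 0x63.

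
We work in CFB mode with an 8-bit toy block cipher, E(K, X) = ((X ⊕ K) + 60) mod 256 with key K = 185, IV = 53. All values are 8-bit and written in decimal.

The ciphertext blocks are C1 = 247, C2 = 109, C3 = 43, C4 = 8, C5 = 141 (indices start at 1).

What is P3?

P3 = 59

CFB decryption: P_i = C_i ⊕ E(K, C_{i−1}), with C_{0} = IV.
P3: E(K, 109) = 16; 43 ⊕ 16 = 59.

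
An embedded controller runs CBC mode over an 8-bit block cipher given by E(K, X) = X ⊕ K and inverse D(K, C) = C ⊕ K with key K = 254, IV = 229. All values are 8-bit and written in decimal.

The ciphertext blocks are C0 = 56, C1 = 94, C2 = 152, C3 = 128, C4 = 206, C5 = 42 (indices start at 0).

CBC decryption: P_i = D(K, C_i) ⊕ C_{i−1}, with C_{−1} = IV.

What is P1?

P1 = 152

P1: D(K, 94) = 160; 160 ⊕ 56 = 152.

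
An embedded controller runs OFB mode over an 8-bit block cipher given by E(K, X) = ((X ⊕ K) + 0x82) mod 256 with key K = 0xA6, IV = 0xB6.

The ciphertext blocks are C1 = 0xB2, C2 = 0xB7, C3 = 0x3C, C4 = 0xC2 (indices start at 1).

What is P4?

P4 = 0x74

OFB decryption: S_i = E(K, S_{i−1}) with S_{0} = IV; P_i = C_i ⊕ S_i.
P1: S = E(K, 0xB6) = 0x92; 0xB2 ⊕ 0x92 = 0x20.
P2: S = E(K, 0x92) = 0xB6; 0xB7 ⊕ 0xB6 = 0x01.
P3: S = E(K, 0xB6) = 0x92; 0x3C ⊕ 0x92 = 0xAE.
P4: S = E(K, 0x92) = 0xB6; 0xC2 ⊕ 0xB6 = 0x74.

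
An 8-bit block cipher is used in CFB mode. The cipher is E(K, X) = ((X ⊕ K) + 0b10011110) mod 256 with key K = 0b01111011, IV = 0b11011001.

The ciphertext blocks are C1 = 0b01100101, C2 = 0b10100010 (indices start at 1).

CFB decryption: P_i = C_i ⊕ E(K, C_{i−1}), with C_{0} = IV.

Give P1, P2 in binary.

P1 = 0b00100101, P2 = 0b00011110

P1: E(K, 0b11011001) = 0b01000000; 0b01100101 ⊕ 0b01000000 = 0b00100101.
P2: E(K, 0b01100101) = 0b10111100; 0b10100010 ⊕ 0b10111100 = 0b00011110.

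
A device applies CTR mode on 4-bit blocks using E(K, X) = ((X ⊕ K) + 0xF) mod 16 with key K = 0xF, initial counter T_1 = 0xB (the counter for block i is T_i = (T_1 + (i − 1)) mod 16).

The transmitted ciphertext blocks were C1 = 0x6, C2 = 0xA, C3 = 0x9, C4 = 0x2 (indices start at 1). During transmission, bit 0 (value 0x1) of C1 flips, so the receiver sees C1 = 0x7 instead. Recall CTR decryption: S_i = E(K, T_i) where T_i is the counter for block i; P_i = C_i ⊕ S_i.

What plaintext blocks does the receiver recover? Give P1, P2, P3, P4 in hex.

P1 = 0x4, P2 = 0x8, P3 = 0x8, P4 = 0x2

Only C1 changed, to 0x7. In CTR, a change in C_i flips the same bit in P_i only; the keystream is unaffected. Decrypting the received ciphertext:
P1: T = 0xB, S = E(K, T) = 0x3; 0x7 ⊕ 0x3 = 0x4.
P2: T = 0xC, S = E(K, T) = 0x2; 0xA ⊕ 0x2 = 0x8.
P3: T = 0xD, S = E(K, T) = 0x1; 0x9 ⊕ 0x1 = 0x8.
P4: T = 0xE, S = E(K, T) = 0x0; 0x2 ⊕ 0x0 = 0x2.
Blocks that differ from the original plaintext: P1.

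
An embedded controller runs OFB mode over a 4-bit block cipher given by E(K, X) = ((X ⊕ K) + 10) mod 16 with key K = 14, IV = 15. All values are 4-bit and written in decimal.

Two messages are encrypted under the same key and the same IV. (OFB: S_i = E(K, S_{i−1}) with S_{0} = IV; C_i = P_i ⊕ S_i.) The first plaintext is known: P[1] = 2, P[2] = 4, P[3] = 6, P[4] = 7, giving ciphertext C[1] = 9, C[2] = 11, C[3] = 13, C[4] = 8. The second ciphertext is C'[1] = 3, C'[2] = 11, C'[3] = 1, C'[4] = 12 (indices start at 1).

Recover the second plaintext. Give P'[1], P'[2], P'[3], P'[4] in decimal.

In OFB with a reused IV, both messages share the same keystream S_i, so C_i ⊕ C'_i = P_i ⊕ P'_i and thus P'_i = P_i ⊕ C_i ⊕ C'_i.
P'[1]: 2 ⊕ 9 ⊕ 3 = 8.
P'[2]: 4 ⊕ 11 ⊕ 11 = 4.
P'[3]: 6 ⊕ 13 ⊕ 1 = 10.
P'[4]: 7 ⊕ 8 ⊕ 12 = 3.

P'[1] = 8, P'[2] = 4, P'[3] = 10, P'[4] = 3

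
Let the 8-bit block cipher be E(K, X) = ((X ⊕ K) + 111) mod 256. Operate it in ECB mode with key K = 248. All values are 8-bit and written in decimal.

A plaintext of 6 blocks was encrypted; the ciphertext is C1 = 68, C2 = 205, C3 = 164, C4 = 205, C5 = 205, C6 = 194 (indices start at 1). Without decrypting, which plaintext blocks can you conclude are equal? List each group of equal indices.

P2 = P4 = P5

ECB encrypts each block independently with the same key, so equal ciphertext blocks imply equal plaintext blocks.
C2 = C4 = C5 = 205, so P2 = P4 = P5.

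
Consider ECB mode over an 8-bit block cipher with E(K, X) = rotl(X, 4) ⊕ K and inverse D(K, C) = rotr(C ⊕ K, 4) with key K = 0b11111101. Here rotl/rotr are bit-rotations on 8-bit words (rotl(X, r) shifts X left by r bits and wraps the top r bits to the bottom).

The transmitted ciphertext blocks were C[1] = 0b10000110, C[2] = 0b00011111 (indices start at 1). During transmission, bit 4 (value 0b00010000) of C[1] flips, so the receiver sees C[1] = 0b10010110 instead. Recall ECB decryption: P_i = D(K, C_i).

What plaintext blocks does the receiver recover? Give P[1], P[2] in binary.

Only C[1] changed, to 0b10010110. In ECB, a change in C_i affects only P_i. Decrypting the received ciphertext:
P[1]: D(K, 0b10010110) = 0b10110110.
P[2]: D(K, 0b00011111) = 0b00101110.
Blocks that differ from the original plaintext: P[1].

P[1] = 0b10110110, P[2] = 0b00101110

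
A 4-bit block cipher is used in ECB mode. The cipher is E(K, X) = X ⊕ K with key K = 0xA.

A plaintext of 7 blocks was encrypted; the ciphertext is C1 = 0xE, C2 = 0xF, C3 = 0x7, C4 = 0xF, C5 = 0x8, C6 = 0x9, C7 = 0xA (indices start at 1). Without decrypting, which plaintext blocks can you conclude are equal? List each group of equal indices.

ECB encrypts each block independently with the same key, so equal ciphertext blocks imply equal plaintext blocks.
C2 = C4 = 0xF, so P2 = P4.

P2 = P4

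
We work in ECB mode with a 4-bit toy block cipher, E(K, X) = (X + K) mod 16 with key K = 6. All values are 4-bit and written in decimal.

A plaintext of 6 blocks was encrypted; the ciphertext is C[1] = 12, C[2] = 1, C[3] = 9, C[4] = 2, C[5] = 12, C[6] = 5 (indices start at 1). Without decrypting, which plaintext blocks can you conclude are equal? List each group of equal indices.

ECB encrypts each block independently with the same key, so equal ciphertext blocks imply equal plaintext blocks.
C[1] = C[5] = 12, so P[1] = P[5].

P[1] = P[5]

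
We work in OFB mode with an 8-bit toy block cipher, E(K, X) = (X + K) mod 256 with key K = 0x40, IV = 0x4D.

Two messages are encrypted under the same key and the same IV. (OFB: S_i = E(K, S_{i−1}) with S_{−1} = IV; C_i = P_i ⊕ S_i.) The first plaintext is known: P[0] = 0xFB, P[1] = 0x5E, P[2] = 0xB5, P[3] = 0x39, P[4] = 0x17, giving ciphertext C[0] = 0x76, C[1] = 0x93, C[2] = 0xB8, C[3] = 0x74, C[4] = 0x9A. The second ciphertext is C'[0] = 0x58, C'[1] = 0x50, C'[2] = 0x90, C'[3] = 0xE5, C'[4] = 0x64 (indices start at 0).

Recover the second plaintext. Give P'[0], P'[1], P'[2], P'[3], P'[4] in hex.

P'[0] = 0xD5, P'[1] = 0x9D, P'[2] = 0x9D, P'[3] = 0xA8, P'[4] = 0xE9

In OFB with a reused IV, both messages share the same keystream S_i, so C_i ⊕ C'_i = P_i ⊕ P'_i and thus P'_i = P_i ⊕ C_i ⊕ C'_i.
P'[0]: 0xFB ⊕ 0x76 ⊕ 0x58 = 0xD5.
P'[1]: 0x5E ⊕ 0x93 ⊕ 0x50 = 0x9D.
P'[2]: 0xB5 ⊕ 0xB8 ⊕ 0x90 = 0x9D.
P'[3]: 0x39 ⊕ 0x74 ⊕ 0xE5 = 0xA8.
P'[4]: 0x17 ⊕ 0x9A ⊕ 0x64 = 0xE9.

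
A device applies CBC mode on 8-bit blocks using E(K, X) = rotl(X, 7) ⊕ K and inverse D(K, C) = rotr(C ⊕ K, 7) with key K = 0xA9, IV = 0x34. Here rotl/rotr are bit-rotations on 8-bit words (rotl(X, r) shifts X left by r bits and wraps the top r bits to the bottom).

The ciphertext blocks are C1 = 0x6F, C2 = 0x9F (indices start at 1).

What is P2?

CBC decryption: P_i = D(K, C_i) ⊕ C_{i−1}, with C_{0} = IV.
P2: D(K, 0x9F) = 0x6C; 0x6C ⊕ 0x6F = 0x03.

P2 = 0x03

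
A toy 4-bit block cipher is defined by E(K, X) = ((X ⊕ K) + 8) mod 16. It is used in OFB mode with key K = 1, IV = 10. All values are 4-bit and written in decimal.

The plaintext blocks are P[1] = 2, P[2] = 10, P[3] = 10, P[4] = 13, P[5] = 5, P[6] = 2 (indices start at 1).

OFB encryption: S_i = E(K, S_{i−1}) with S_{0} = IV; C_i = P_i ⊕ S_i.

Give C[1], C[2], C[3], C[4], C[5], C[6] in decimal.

C[1]: S = E(K, 10) = 3; 2 ⊕ 3 = 1.
C[2]: S = E(K, 3) = 10; 10 ⊕ 10 = 0.
C[3]: S = E(K, 10) = 3; 10 ⊕ 3 = 9.
C[4]: S = E(K, 3) = 10; 13 ⊕ 10 = 7.
C[5]: S = E(K, 10) = 3; 5 ⊕ 3 = 6.
C[6]: S = E(K, 3) = 10; 2 ⊕ 10 = 8.

C[1] = 1, C[2] = 0, C[3] = 9, C[4] = 7, C[5] = 6, C[6] = 8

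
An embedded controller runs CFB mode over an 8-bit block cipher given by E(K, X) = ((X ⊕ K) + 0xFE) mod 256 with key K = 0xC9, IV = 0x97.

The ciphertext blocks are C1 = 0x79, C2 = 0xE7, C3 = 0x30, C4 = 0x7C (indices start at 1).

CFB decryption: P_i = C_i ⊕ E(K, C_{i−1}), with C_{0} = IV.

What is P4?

P4 = 0x8B

P4: E(K, 0x30) = 0xF7; 0x7C ⊕ 0xF7 = 0x8B.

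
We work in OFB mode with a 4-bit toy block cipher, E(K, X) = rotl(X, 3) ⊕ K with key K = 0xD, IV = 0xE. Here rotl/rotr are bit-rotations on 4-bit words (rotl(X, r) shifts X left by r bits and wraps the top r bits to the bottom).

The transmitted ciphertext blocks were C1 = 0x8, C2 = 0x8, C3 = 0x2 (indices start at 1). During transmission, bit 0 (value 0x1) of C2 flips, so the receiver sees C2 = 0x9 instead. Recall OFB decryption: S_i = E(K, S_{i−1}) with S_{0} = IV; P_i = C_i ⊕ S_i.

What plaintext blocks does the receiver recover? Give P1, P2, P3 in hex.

P1 = 0x2, P2 = 0x1, P3 = 0xB

Only C2 changed, to 0x9. In OFB, a change in C_i flips the same bit in P_i only; the keystream is unaffected. Decrypting the received ciphertext:
P1: S = E(K, 0xE) = 0xA; 0x8 ⊕ 0xA = 0x2.
P2: S = E(K, 0xA) = 0x8; 0x9 ⊕ 0x8 = 0x1.
P3: S = E(K, 0x8) = 0x9; 0x2 ⊕ 0x9 = 0xB.
Blocks that differ from the original plaintext: P2.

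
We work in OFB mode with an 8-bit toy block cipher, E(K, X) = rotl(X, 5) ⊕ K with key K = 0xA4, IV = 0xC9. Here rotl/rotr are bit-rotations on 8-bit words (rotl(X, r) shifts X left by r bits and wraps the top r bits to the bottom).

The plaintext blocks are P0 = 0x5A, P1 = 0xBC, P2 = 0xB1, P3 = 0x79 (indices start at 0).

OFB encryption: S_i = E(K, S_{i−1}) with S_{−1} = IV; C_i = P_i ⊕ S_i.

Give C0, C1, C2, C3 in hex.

C0: S = E(K, 0xC9) = 0x9D; 0x5A ⊕ 0x9D = 0xC7.
C1: S = E(K, 0x9D) = 0x17; 0xBC ⊕ 0x17 = 0xAB.
C2: S = E(K, 0x17) = 0x46; 0xB1 ⊕ 0x46 = 0xF7.
C3: S = E(K, 0x46) = 0x6C; 0x79 ⊕ 0x6C = 0x15.

C0 = 0xC7, C1 = 0xAB, C2 = 0xF7, C3 = 0x15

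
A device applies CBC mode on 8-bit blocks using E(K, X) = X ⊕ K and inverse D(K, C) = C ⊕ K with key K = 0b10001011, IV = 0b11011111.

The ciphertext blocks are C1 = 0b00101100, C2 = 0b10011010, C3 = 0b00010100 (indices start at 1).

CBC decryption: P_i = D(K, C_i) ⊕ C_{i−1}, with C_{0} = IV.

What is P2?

P2 = 0b00111101

P2: D(K, 0b10011010) = 0b00010001; 0b00010001 ⊕ 0b00101100 = 0b00111101.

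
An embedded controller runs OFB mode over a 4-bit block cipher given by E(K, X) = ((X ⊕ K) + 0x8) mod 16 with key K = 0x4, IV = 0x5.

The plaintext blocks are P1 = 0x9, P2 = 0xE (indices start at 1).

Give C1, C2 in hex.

OFB encryption: S_i = E(K, S_{i−1}) with S_{0} = IV; C_i = P_i ⊕ S_i.
C1: S = E(K, 0x5) = 0x9; 0x9 ⊕ 0x9 = 0x0.
C2: S = E(K, 0x9) = 0x5; 0xE ⊕ 0x5 = 0xB.

C1 = 0x0, C2 = 0xB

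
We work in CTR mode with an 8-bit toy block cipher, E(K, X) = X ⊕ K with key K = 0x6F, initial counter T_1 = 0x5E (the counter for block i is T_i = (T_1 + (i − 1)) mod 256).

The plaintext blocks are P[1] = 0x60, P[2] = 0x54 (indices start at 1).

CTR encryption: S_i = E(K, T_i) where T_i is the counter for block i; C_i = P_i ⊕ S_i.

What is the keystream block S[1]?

0x31

C[1]: T = 0x5E, S = E(K, T) = 0x31; 0x60 ⊕ 0x31 = 0x51.
So S[1] = 0x31.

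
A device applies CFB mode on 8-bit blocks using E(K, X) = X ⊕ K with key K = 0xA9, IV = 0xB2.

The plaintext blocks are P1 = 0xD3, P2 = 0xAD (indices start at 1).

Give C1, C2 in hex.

CFB encryption: C_i = P_i ⊕ E(K, C_{i−1}), with C_{0} = IV.
C1: E(K, 0xB2) = 0x1B; 0xD3 ⊕ 0x1B = 0xC8.
C2: E(K, 0xC8) = 0x61; 0xAD ⊕ 0x61 = 0xCC.

C1 = 0xC8, C2 = 0xCC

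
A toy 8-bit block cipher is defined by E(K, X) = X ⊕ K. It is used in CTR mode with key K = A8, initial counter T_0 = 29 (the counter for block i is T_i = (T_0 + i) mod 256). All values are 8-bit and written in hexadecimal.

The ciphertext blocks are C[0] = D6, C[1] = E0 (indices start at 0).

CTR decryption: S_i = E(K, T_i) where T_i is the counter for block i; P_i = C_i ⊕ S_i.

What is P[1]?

P[1]: T = 2A, S = E(K, T) = 82; E0 ⊕ 82 = 62.

P[1] = 62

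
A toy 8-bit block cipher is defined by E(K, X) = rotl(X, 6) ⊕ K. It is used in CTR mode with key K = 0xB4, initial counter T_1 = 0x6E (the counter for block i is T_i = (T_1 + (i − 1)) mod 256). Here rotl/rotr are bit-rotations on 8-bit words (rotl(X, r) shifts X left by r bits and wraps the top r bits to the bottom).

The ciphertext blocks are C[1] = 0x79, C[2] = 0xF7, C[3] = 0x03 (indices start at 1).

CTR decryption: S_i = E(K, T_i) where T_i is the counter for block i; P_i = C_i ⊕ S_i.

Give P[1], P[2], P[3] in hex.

P[1] = 0x56, P[2] = 0x98, P[3] = 0xAB

P[1]: T = 0x6E, S = E(K, T) = 0x2F; 0x79 ⊕ 0x2F = 0x56.
P[2]: T = 0x6F, S = E(K, T) = 0x6F; 0xF7 ⊕ 0x6F = 0x98.
P[3]: T = 0x70, S = E(K, T) = 0xA8; 0x03 ⊕ 0xA8 = 0xAB.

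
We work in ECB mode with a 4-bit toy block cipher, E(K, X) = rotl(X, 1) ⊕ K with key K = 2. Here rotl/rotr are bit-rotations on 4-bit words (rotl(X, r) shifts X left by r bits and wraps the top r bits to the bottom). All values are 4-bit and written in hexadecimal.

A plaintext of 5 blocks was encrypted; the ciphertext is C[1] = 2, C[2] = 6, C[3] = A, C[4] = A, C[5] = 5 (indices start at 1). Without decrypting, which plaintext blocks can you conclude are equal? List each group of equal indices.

ECB encrypts each block independently with the same key, so equal ciphertext blocks imply equal plaintext blocks.
C[3] = C[4] = A, so P[3] = P[4].

P[3] = P[4]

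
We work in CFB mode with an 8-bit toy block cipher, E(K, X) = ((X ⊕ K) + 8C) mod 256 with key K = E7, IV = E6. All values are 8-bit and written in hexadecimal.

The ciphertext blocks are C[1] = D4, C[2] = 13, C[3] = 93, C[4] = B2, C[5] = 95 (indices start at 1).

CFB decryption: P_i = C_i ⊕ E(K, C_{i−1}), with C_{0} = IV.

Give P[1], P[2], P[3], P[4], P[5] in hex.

P[1] = 59, P[2] = AC, P[3] = 13, P[4] = B2, P[5] = 74

P[1]: E(K, E6) = 8D; D4 ⊕ 8D = 59.
P[2]: E(K, D4) = BF; 13 ⊕ BF = AC.
P[3]: E(K, 13) = 80; 93 ⊕ 80 = 13.
P[4]: E(K, 93) = 00; B2 ⊕ 00 = B2.
P[5]: E(K, B2) = E1; 95 ⊕ E1 = 74.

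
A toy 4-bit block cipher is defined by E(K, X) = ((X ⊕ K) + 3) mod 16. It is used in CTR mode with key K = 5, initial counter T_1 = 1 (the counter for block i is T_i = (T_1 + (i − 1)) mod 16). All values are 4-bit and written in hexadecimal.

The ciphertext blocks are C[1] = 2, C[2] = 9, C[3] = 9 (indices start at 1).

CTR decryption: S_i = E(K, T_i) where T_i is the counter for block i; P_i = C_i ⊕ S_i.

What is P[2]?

P[2] = 3

P[2]: T = 2, S = E(K, T) = A; 9 ⊕ A = 3.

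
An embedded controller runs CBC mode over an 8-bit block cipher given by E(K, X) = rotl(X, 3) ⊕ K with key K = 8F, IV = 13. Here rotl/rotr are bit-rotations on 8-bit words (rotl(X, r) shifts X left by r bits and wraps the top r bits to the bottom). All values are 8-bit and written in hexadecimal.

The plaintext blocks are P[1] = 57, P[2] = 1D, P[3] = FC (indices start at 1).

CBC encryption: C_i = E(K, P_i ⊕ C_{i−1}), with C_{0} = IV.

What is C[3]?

C[3] = 38

C[1]: P[1] ⊕ 13 = 44; E(K, 44) = AD.
C[2]: P[2] ⊕ AD = B0; E(K, B0) = 0A.
C[3]: P[3] ⊕ 0A = F6; E(K, F6) = 38.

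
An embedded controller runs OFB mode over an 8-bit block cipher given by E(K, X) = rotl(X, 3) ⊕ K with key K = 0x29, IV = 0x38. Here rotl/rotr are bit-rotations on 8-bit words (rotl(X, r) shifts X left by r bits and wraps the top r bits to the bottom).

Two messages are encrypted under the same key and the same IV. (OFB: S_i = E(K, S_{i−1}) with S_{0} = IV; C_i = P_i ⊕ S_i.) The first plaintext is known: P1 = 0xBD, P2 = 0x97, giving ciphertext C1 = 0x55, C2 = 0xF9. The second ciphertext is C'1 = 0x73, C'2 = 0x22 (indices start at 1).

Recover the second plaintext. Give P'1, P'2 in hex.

P'1 = 0x9B, P'2 = 0x4C

In OFB with a reused IV, both messages share the same keystream S_i, so C_i ⊕ C'_i = P_i ⊕ P'_i and thus P'_i = P_i ⊕ C_i ⊕ C'_i.
P'1: 0xBD ⊕ 0x55 ⊕ 0x73 = 0x9B.
P'2: 0x97 ⊕ 0xF9 ⊕ 0x22 = 0x4C.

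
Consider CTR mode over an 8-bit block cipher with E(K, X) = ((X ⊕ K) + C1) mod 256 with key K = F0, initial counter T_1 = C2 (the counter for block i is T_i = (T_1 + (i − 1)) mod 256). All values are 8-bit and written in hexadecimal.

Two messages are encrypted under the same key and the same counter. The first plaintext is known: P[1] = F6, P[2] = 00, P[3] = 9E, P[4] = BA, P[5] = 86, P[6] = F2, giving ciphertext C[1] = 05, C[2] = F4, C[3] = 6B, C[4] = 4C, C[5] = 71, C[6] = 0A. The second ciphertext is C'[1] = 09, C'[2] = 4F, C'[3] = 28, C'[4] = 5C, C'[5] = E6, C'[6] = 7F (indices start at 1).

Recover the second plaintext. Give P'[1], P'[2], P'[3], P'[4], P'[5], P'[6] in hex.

P'[1] = FA, P'[2] = BB, P'[3] = DD, P'[4] = AA, P'[5] = 11, P'[6] = 87

In CTR with a reused counter, both messages share the same keystream S_i, so C_i ⊕ C'_i = P_i ⊕ P'_i and thus P'_i = P_i ⊕ C_i ⊕ C'_i.
P'[1]: F6 ⊕ 05 ⊕ 09 = FA.
P'[2]: 00 ⊕ F4 ⊕ 4F = BB.
P'[3]: 9E ⊕ 6B ⊕ 28 = DD.
P'[4]: BA ⊕ 4C ⊕ 5C = AA.
P'[5]: 86 ⊕ 71 ⊕ E6 = 11.
P'[6]: F2 ⊕ 0A ⊕ 7F = 87.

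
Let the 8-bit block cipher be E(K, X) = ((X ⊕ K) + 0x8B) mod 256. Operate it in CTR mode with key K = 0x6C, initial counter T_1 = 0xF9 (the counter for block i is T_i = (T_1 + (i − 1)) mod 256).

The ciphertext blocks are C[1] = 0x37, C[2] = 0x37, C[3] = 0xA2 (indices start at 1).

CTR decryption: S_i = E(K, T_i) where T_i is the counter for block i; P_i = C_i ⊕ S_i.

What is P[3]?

P[3]: T = 0xFB, S = E(K, T) = 0x22; 0xA2 ⊕ 0x22 = 0x80.

P[3] = 0x80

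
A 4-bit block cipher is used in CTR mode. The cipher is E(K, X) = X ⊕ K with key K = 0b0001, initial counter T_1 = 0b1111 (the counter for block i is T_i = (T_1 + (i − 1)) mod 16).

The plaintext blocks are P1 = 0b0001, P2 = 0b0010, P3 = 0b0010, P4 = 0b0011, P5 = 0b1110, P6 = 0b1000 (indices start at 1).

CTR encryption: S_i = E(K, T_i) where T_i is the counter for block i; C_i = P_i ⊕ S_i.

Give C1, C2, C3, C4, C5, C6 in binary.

C1 = 0b1111, C2 = 0b0011, C3 = 0b0010, C4 = 0b0000, C5 = 0b1100, C6 = 0b1101

C1: T = 0b1111, S = E(K, T) = 0b1110; 0b0001 ⊕ 0b1110 = 0b1111.
C2: T = 0b0000, S = E(K, T) = 0b0001; 0b0010 ⊕ 0b0001 = 0b0011.
C3: T = 0b0001, S = E(K, T) = 0b0000; 0b0010 ⊕ 0b0000 = 0b0010.
C4: T = 0b0010, S = E(K, T) = 0b0011; 0b0011 ⊕ 0b0011 = 0b0000.
C5: T = 0b0011, S = E(K, T) = 0b0010; 0b1110 ⊕ 0b0010 = 0b1100.
C6: T = 0b0100, S = E(K, T) = 0b0101; 0b1000 ⊕ 0b0101 = 0b1101.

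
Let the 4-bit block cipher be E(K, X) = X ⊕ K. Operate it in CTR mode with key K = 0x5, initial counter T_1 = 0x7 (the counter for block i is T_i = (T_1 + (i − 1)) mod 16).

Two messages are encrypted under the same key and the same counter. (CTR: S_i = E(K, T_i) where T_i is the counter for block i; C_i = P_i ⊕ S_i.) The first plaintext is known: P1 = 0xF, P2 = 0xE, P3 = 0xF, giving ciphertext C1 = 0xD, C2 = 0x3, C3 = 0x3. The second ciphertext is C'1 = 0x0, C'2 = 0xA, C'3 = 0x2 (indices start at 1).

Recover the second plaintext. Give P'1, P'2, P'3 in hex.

P'1 = 0x2, P'2 = 0x7, P'3 = 0xE

In CTR with a reused counter, both messages share the same keystream S_i, so C_i ⊕ C'_i = P_i ⊕ P'_i and thus P'_i = P_i ⊕ C_i ⊕ C'_i.
P'1: 0xF ⊕ 0xD ⊕ 0x0 = 0x2.
P'2: 0xE ⊕ 0x3 ⊕ 0xA = 0x7.
P'3: 0xF ⊕ 0x3 ⊕ 0x2 = 0xE.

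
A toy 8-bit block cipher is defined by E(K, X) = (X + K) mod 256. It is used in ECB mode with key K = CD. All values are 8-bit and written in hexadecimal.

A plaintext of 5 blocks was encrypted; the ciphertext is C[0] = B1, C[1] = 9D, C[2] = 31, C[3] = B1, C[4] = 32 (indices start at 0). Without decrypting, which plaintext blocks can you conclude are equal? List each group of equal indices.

P[0] = P[3]

ECB encrypts each block independently with the same key, so equal ciphertext blocks imply equal plaintext blocks.
C[0] = C[3] = B1, so P[0] = P[3].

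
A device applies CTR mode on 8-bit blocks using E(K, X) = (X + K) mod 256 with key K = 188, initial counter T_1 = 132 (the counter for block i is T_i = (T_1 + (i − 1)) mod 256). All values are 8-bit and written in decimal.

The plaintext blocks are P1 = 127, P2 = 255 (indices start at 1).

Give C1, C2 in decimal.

CTR encryption: S_i = E(K, T_i) where T_i is the counter for block i; C_i = P_i ⊕ S_i.
C1: T = 132, S = E(K, T) = 64; 127 ⊕ 64 = 63.
C2: T = 133, S = E(K, T) = 65; 255 ⊕ 65 = 190.

C1 = 63, C2 = 190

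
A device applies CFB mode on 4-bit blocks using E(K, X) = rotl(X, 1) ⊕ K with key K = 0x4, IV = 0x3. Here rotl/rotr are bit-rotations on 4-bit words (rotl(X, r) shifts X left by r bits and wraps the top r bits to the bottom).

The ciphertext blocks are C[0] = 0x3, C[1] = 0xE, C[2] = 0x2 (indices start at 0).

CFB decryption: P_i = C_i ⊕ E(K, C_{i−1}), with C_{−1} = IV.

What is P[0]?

P[0]: E(K, 0x3) = 0x2; 0x3 ⊕ 0x2 = 0x1.

P[0] = 0x1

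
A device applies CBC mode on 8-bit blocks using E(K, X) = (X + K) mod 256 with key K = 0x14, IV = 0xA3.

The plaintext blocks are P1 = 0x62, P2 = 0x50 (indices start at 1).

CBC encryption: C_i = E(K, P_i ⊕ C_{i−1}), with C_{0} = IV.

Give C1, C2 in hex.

C1 = 0xD5, C2 = 0x99

C1: P1 ⊕ 0xA3 = 0xC1; E(K, 0xC1) = 0xD5.
C2: P2 ⊕ 0xD5 = 0x85; E(K, 0x85) = 0x99.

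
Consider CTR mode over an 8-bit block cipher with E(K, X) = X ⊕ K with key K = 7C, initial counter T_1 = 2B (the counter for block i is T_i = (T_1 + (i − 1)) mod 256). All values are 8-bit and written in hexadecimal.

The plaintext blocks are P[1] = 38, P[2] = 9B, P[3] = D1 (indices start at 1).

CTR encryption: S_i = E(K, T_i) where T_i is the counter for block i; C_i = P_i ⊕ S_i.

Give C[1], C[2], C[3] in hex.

C[1] = 6F, C[2] = CB, C[3] = 80

C[1]: T = 2B, S = E(K, T) = 57; 38 ⊕ 57 = 6F.
C[2]: T = 2C, S = E(K, T) = 50; 9B ⊕ 50 = CB.
C[3]: T = 2D, S = E(K, T) = 51; D1 ⊕ 51 = 80.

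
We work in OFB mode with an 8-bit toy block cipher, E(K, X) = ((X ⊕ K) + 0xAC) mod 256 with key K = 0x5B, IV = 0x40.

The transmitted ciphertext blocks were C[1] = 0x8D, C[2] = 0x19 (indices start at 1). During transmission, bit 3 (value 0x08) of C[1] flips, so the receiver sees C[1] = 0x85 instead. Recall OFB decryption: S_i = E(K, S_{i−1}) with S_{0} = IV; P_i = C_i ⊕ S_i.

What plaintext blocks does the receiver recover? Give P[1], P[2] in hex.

P[1] = 0x42, P[2] = 0x51

Only C[1] changed, to 0x85. In OFB, a change in C_i flips the same bit in P_i only; the keystream is unaffected. Decrypting the received ciphertext:
P[1]: S = E(K, 0x40) = 0xC7; 0x85 ⊕ 0xC7 = 0x42.
P[2]: S = E(K, 0xC7) = 0x48; 0x19 ⊕ 0x48 = 0x51.
Blocks that differ from the original plaintext: P[1].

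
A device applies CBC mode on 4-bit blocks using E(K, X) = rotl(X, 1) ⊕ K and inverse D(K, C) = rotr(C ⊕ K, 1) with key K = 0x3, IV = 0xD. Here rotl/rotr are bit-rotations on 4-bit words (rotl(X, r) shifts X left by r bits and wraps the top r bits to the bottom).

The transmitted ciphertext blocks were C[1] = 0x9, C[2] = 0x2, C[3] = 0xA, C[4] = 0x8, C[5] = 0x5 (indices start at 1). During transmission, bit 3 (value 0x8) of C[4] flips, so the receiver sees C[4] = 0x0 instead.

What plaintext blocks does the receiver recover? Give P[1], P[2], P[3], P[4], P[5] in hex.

P[1] = 0x8, P[2] = 0x1, P[3] = 0xE, P[4] = 0x3, P[5] = 0x3

CBC decryption: P_i = D(K, C_i) ⊕ C_{i−1}, with C_{0} = IV.
Only C[4] changed, to 0x0. In CBC, a change in C_i garbles P_i and flips the same bit in P_{i+1}. Decrypting the received ciphertext:
P[1]: D(K, 0x9) = 0x5; 0x5 ⊕ 0xD = 0x8.
P[2]: D(K, 0x2) = 0x8; 0x8 ⊕ 0x9 = 0x1.
P[3]: D(K, 0xA) = 0xC; 0xC ⊕ 0x2 = 0xE.
P[4]: D(K, 0x0) = 0x9; 0x9 ⊕ 0xA = 0x3.
P[5]: D(K, 0x5) = 0x3; 0x3 ⊕ 0x0 = 0x3.
Blocks that differ from the original plaintext: P[4], P[5].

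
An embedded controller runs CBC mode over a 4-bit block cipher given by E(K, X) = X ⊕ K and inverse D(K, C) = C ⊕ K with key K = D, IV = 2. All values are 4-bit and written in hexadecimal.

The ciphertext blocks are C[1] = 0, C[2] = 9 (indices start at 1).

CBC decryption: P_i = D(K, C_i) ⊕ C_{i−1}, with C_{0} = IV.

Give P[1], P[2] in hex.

P[1]: D(K, 0) = D; D ⊕ 2 = F.
P[2]: D(K, 9) = 4; 4 ⊕ 0 = 4.

P[1] = F, P[2] = 4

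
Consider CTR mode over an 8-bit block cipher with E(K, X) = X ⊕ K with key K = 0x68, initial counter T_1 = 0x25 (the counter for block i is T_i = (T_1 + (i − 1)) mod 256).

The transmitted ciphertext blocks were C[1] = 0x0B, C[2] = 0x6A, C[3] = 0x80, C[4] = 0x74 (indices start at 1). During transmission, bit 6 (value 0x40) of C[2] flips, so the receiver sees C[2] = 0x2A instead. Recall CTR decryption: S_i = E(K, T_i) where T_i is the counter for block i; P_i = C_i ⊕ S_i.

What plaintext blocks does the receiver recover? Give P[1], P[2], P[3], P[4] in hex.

Only C[2] changed, to 0x2A. In CTR, a change in C_i flips the same bit in P_i only; the keystream is unaffected. Decrypting the received ciphertext:
P[1]: T = 0x25, S = E(K, T) = 0x4D; 0x0B ⊕ 0x4D = 0x46.
P[2]: T = 0x26, S = E(K, T) = 0x4E; 0x2A ⊕ 0x4E = 0x64.
P[3]: T = 0x27, S = E(K, T) = 0x4F; 0x80 ⊕ 0x4F = 0xCF.
P[4]: T = 0x28, S = E(K, T) = 0x40; 0x74 ⊕ 0x40 = 0x34.
Blocks that differ from the original plaintext: P[2].

P[1] = 0x46, P[2] = 0x64, P[3] = 0xCF, P[4] = 0x34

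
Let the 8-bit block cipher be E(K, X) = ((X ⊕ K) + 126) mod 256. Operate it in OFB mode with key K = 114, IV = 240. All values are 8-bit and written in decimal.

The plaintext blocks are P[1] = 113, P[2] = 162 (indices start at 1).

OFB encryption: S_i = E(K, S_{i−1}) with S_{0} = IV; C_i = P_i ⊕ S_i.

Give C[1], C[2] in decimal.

C[1] = 113, C[2] = 82

C[1]: S = E(K, 240) = 0; 113 ⊕ 0 = 113.
C[2]: S = E(K, 0) = 240; 162 ⊕ 240 = 82.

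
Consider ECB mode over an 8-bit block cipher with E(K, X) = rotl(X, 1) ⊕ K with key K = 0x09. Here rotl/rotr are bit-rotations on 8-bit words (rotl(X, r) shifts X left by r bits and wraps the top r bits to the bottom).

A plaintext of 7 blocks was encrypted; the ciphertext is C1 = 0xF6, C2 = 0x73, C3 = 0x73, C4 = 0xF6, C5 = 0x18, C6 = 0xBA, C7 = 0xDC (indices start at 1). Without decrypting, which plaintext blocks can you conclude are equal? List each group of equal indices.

ECB encrypts each block independently with the same key, so equal ciphertext blocks imply equal plaintext blocks.
C1 = C4 = 0xF6, so P1 = P4.
C2 = C3 = 0x73, so P2 = P3.

P1 = P4; P2 = P3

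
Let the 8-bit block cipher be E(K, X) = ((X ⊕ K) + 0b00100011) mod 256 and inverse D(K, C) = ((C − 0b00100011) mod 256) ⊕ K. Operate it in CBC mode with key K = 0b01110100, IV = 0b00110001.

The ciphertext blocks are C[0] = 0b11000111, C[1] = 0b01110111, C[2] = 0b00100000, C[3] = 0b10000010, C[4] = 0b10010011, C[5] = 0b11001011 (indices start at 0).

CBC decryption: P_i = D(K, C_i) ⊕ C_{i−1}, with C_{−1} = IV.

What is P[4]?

P[4]: D(K, 0b10010011) = 0b00000100; 0b00000100 ⊕ 0b10000010 = 0b10000110.

P[4] = 0b10000110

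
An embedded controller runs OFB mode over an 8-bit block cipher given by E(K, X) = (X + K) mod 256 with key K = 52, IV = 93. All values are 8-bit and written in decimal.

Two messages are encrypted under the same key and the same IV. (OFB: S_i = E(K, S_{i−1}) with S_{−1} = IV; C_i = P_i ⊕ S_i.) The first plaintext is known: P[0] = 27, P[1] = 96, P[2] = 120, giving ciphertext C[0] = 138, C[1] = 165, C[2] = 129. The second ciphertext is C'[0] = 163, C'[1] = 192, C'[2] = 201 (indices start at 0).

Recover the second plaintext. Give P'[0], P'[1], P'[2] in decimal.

P'[0] = 50, P'[1] = 5, P'[2] = 48

In OFB with a reused IV, both messages share the same keystream S_i, so C_i ⊕ C'_i = P_i ⊕ P'_i and thus P'_i = P_i ⊕ C_i ⊕ C'_i.
P'[0]: 27 ⊕ 138 ⊕ 163 = 50.
P'[1]: 96 ⊕ 165 ⊕ 192 = 5.
P'[2]: 120 ⊕ 129 ⊕ 201 = 48.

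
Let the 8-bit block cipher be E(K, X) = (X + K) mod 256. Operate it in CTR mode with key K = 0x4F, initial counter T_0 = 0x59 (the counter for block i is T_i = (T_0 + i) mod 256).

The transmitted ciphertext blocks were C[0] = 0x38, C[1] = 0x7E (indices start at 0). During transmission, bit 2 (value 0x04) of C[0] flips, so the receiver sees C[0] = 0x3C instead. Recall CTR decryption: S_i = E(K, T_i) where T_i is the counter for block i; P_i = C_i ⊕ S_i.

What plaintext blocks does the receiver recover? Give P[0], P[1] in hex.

P[0] = 0x94, P[1] = 0xD7

Only C[0] changed, to 0x3C. In CTR, a change in C_i flips the same bit in P_i only; the keystream is unaffected. Decrypting the received ciphertext:
P[0]: T = 0x59, S = E(K, T) = 0xA8; 0x3C ⊕ 0xA8 = 0x94.
P[1]: T = 0x5A, S = E(K, T) = 0xA9; 0x7E ⊕ 0xA9 = 0xD7.
Blocks that differ from the original plaintext: P[0].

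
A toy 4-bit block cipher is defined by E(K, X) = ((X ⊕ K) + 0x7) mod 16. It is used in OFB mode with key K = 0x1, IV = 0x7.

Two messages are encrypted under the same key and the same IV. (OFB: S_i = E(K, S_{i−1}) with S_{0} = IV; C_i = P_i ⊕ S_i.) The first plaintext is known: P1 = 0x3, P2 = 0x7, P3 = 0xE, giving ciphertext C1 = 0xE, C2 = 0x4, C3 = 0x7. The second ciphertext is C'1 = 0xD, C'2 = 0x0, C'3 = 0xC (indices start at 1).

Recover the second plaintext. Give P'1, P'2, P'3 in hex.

P'1 = 0x0, P'2 = 0x3, P'3 = 0x5

In OFB with a reused IV, both messages share the same keystream S_i, so C_i ⊕ C'_i = P_i ⊕ P'_i and thus P'_i = P_i ⊕ C_i ⊕ C'_i.
P'1: 0x3 ⊕ 0xE ⊕ 0xD = 0x0.
P'2: 0x7 ⊕ 0x4 ⊕ 0x0 = 0x3.
P'3: 0xE ⊕ 0x7 ⊕ 0xC = 0x5.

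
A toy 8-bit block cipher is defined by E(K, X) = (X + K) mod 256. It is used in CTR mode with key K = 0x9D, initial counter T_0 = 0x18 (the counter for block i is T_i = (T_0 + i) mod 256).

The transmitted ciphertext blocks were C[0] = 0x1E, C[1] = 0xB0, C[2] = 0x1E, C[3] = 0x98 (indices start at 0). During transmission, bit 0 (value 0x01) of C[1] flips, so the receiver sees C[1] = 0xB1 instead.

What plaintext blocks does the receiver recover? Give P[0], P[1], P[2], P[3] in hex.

CTR decryption: S_i = E(K, T_i) where T_i is the counter for block i; P_i = C_i ⊕ S_i.
Only C[1] changed, to 0xB1. In CTR, a change in C_i flips the same bit in P_i only; the keystream is unaffected. Decrypting the received ciphertext:
P[0]: T = 0x18, S = E(K, T) = 0xB5; 0x1E ⊕ 0xB5 = 0xAB.
P[1]: T = 0x19, S = E(K, T) = 0xB6; 0xB1 ⊕ 0xB6 = 0x07.
P[2]: T = 0x1A, S = E(K, T) = 0xB7; 0x1E ⊕ 0xB7 = 0xA9.
P[3]: T = 0x1B, S = E(K, T) = 0xB8; 0x98 ⊕ 0xB8 = 0x20.
Blocks that differ from the original plaintext: P[1].

P[0] = 0xAB, P[1] = 0x07, P[2] = 0xA9, P[3] = 0x20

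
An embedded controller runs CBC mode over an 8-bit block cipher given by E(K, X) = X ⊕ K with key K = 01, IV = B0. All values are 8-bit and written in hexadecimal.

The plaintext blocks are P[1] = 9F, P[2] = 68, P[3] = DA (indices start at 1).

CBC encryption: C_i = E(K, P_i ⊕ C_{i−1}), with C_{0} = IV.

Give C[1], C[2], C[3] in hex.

C[1] = 2E, C[2] = 47, C[3] = 9C

C[1]: P[1] ⊕ B0 = 2F; E(K, 2F) = 2E.
C[2]: P[2] ⊕ 2E = 46; E(K, 46) = 47.
C[3]: P[3] ⊕ 47 = 9D; E(K, 9D) = 9C.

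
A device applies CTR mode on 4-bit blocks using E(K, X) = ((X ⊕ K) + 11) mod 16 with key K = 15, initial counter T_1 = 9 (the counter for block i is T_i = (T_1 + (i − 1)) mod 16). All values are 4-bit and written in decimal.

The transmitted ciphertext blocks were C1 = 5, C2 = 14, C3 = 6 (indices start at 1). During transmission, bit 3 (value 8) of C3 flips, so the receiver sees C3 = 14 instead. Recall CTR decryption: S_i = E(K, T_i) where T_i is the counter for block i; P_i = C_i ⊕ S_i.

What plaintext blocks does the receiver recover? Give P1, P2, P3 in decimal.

P1 = 4, P2 = 14, P3 = 1

Only C3 changed, to 14. In CTR, a change in C_i flips the same bit in P_i only; the keystream is unaffected. Decrypting the received ciphertext:
P1: T = 9, S = E(K, T) = 1; 5 ⊕ 1 = 4.
P2: T = 10, S = E(K, T) = 0; 14 ⊕ 0 = 14.
P3: T = 11, S = E(K, T) = 15; 14 ⊕ 15 = 1.
Blocks that differ from the original plaintext: P3.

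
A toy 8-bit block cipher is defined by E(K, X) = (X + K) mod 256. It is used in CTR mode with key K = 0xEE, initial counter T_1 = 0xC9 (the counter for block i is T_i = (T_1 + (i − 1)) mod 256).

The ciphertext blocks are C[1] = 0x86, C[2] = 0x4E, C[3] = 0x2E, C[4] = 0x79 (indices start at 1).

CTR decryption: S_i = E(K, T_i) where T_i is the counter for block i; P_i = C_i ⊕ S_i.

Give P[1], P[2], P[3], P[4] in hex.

P[1]: T = 0xC9, S = E(K, T) = 0xB7; 0x86 ⊕ 0xB7 = 0x31.
P[2]: T = 0xCA, S = E(K, T) = 0xB8; 0x4E ⊕ 0xB8 = 0xF6.
P[3]: T = 0xCB, S = E(K, T) = 0xB9; 0x2E ⊕ 0xB9 = 0x97.
P[4]: T = 0xCC, S = E(K, T) = 0xBA; 0x79 ⊕ 0xBA = 0xC3.

P[1] = 0x31, P[2] = 0xF6, P[3] = 0x97, P[4] = 0xC3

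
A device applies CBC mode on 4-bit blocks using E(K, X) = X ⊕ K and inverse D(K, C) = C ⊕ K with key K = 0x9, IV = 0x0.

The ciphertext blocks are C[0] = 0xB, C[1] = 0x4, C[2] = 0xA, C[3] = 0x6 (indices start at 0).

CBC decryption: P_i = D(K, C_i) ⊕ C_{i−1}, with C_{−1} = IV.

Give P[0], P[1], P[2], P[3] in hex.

P[0]: D(K, 0xB) = 0x2; 0x2 ⊕ 0x0 = 0x2.
P[1]: D(K, 0x4) = 0xD; 0xD ⊕ 0xB = 0x6.
P[2]: D(K, 0xA) = 0x3; 0x3 ⊕ 0x4 = 0x7.
P[3]: D(K, 0x6) = 0xF; 0xF ⊕ 0xA = 0x5.

P[0] = 0x2, P[1] = 0x6, P[2] = 0x7, P[3] = 0x5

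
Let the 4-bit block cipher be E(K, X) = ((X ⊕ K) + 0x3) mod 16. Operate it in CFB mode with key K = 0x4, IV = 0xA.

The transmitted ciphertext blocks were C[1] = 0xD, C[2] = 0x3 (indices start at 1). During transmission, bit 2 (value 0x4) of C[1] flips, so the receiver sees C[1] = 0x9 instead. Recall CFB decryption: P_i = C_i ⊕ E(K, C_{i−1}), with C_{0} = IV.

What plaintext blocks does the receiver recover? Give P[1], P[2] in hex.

Only C[1] changed, to 0x9. In CFB, a change in C_i flips the same bit in P_i and garbles P_{i+1}. Decrypting the received ciphertext:
P[1]: E(K, 0xA) = 0x1; 0x9 ⊕ 0x1 = 0x8.
P[2]: E(K, 0x9) = 0x0; 0x3 ⊕ 0x0 = 0x3.
Blocks that differ from the original plaintext: P[1], P[2].

P[1] = 0x8, P[2] = 0x3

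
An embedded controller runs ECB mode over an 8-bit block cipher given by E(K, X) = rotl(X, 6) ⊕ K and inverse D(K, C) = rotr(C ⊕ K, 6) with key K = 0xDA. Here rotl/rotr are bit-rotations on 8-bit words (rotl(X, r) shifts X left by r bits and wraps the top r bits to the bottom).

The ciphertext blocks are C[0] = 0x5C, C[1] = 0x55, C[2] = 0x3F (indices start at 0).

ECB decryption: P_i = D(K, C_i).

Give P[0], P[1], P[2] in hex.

P[0] = 0x1A, P[1] = 0x3E, P[2] = 0x97

P[0]: D(K, 0x5C) = 0x1A.
P[1]: D(K, 0x55) = 0x3E.
P[2]: D(K, 0x3F) = 0x97.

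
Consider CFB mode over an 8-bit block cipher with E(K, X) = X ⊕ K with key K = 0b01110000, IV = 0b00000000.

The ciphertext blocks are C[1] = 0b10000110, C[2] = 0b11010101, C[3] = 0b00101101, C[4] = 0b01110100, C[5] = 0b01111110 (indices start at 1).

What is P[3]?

CFB decryption: P_i = C_i ⊕ E(K, C_{i−1}), with C_{0} = IV.
P[3]: E(K, 0b11010101) = 0b10100101; 0b00101101 ⊕ 0b10100101 = 0b10001000.

P[3] = 0b10001000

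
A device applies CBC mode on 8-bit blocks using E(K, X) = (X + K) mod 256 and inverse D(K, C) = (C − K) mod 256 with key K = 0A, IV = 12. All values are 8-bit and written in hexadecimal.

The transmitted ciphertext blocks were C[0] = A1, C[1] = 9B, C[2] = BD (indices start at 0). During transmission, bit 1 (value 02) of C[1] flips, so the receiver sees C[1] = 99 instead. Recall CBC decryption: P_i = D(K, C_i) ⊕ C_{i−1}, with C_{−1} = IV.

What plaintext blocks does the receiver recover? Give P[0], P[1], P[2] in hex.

P[0] = 85, P[1] = 2E, P[2] = 2A

Only C[1] changed, to 99. In CBC, a change in C_i garbles P_i and flips the same bit in P_{i+1}. Decrypting the received ciphertext:
P[0]: D(K, A1) = 97; 97 ⊕ 12 = 85.
P[1]: D(K, 99) = 8F; 8F ⊕ A1 = 2E.
P[2]: D(K, BD) = B3; B3 ⊕ 99 = 2A.
Blocks that differ from the original plaintext: P[1], P[2].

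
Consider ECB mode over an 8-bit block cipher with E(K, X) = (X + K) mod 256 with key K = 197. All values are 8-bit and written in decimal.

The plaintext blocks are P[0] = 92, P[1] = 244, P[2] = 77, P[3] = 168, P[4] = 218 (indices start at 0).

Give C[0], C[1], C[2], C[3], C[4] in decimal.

C[0] = 33, C[1] = 185, C[2] = 18, C[3] = 109, C[4] = 159

ECB encryption: C_i = E(K, P_i).
C[0]: E(K, 92) = 33.
C[1]: E(K, 244) = 185.
C[2]: E(K, 77) = 18.
C[3]: E(K, 168) = 109.
C[4]: E(K, 218) = 159.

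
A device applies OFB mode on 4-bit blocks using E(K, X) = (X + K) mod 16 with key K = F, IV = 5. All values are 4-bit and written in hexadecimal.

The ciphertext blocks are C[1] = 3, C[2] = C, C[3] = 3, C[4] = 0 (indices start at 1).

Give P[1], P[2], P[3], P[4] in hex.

P[1] = 7, P[2] = F, P[3] = 1, P[4] = 1

OFB decryption: S_i = E(K, S_{i−1}) with S_{0} = IV; P_i = C_i ⊕ S_i.
P[1]: S = E(K, 5) = 4; 3 ⊕ 4 = 7.
P[2]: S = E(K, 4) = 3; C ⊕ 3 = F.
P[3]: S = E(K, 3) = 2; 3 ⊕ 2 = 1.
P[4]: S = E(K, 2) = 1; 0 ⊕ 1 = 1.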